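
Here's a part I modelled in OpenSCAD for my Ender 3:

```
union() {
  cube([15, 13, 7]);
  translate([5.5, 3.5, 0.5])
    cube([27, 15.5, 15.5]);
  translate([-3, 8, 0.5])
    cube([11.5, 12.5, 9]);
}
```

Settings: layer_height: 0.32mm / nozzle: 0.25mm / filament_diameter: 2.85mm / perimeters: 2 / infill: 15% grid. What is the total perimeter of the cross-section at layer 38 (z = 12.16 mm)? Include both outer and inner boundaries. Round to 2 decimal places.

85.00 mm

At z = 12.16 mm: the cube is absent (z outside [0, 7]); the cube at (5.5, 3.5) is present — its section is the full 27×15.5 rectangle (perimeter 85.00 mm); the cube at (-3, 8) does not reach this height (z outside [0.5, 9.5]); Merging all regions: only the 27×15.5 cube at (5.5, 3.5) is present, so the union is just that shape — boundary = 85.00 mm. Overall, the cross-section is a single solid region. Total boundary length (outer) = 85.00 mm.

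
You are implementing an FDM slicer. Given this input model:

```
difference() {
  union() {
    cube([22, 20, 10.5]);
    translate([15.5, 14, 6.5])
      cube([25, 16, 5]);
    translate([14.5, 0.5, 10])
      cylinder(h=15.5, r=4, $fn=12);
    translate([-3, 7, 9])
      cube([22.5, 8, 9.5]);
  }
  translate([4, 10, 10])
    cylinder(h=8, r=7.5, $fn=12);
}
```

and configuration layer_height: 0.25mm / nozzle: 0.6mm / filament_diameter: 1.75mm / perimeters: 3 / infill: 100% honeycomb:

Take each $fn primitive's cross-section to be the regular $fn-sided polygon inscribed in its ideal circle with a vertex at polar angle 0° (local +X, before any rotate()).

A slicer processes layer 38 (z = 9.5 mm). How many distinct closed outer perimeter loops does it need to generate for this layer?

At z = 9.5 mm: the cube (footprint 22×20) is included at this height; the 25×16 cube at (15.5, 14) contributes its full rectangle; the cylinder at (14.5, 0.5) is not intersected at this z (z outside [10, 25.5]); the 22.5×8 cube at (-3, 7) contributes its full rectangle; Merging all regions: the regions partially overlap (shared area 195.00 mm²), so overlapping operands fuse into one piece — 1 connected region; the cylinder at (4, 10) does not reach this height (z outside [10, 18]); Subtracting the remaining from the first: none of the subtracted shapes is present at this height, so that combined region is unchanged — 1 connected region. The result has 1 disconnected region.

1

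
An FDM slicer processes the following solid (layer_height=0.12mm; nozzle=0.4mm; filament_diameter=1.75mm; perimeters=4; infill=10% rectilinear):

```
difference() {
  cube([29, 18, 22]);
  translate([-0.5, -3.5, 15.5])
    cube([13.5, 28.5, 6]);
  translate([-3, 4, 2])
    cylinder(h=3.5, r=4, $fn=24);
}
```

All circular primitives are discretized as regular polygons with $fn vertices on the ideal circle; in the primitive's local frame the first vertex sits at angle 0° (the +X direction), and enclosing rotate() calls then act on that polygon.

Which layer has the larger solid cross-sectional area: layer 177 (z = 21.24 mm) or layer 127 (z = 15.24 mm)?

Layer 177 (z = 21.24): the cube (footprint 29×18) is included at this height (area 522.00 mm²); the 13.5×28.5 cube at (-0.5, -3.5) contributes its full rectangle (area 384.75 mm²); the cylinder at (-3, 4) is not intersected at this z (z outside [2, 5.5]); Taking the first minus the rest: starting from the 29×18 cube (522.00 mm²), the 13.5×28.5 cube at (-0.5, -3.5) partially overlaps it — only the 234.00 mm² overlap (of its 384.75 mm²) is removed, clipping the outline — area = 288.00 mm². So its area = 288.00 mm². Layer 127 (z = 15.24): the cube (footprint 29×18) is included at this height (area 522.00 mm²); the cube at (-0.5, -3.5) is not intersected at this z (z outside [15.5, 21.5]); the cylinder at (-3, 4) is not intersected at this z (z outside [2, 5.5]); Subtracting the remaining from the first: none of the subtracted shapes is present at this height, so the 29×18 cube is unchanged — area = 522.00 mm². So its area = 522.00 mm². Layer 127 is larger (522.00 vs 288.00 mm²).

layer 127 (z = 15.24 mm)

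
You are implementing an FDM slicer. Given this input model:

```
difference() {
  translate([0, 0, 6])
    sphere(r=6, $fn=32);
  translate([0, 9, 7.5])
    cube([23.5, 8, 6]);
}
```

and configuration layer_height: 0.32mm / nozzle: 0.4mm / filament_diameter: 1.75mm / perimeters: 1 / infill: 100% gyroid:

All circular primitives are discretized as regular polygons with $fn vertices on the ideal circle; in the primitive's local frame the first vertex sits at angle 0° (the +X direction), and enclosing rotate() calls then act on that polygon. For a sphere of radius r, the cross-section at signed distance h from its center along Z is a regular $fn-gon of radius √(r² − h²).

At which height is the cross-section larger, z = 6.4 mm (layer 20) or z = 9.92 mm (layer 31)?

Layer 20 (z = 6.4): the r=6 sphere slices to a regular 32-gon of circumradius 5.987 (√(r²−h²) with h=0.4 from center) (area = (32/2)·5.987²·sin(360°/32) = 111.87 mm²); the cube at (0, 9) is not intersected at this z (z outside [7.5, 13.5]); Subtracting the remaining from the first: none of the subtracted shapes is present at this height, so the r=6 sphere is unchanged — area = 111.87 mm². So its area = 111.87 mm². Layer 31 (z = 9.92): the r=6 sphere contributes a regular 32-gon of circumradius √(6²−3.92²) = 4.542 (area = (32/2)·4.542²·sin(360°/32) = 64.41 mm²); the cube at (0, 9) (footprint 23.5×8) is included at this height (area 188.00 mm²); Taking the first minus the rest: starting from the r=6 sphere (64.41 mm²), the 23.5×8 cube at (0, 9) misses the remaining region (no effect) — area = 64.41 mm². So its area = 64.41 mm². Layer 20 is larger (111.87 vs 64.41 mm²).

layer 20 (z = 6.4 mm)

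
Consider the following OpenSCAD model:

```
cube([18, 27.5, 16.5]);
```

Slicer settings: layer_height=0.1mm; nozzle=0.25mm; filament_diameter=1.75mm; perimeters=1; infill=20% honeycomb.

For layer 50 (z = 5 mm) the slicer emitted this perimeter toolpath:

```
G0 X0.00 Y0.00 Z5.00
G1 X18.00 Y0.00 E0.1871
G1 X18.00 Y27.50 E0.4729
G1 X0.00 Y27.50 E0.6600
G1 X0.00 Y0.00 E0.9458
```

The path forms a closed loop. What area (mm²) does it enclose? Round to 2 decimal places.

495.00 mm²

Apply the shoelace formula to the sequence of (X, Y) vertices; enclosed area = 495.00 mm².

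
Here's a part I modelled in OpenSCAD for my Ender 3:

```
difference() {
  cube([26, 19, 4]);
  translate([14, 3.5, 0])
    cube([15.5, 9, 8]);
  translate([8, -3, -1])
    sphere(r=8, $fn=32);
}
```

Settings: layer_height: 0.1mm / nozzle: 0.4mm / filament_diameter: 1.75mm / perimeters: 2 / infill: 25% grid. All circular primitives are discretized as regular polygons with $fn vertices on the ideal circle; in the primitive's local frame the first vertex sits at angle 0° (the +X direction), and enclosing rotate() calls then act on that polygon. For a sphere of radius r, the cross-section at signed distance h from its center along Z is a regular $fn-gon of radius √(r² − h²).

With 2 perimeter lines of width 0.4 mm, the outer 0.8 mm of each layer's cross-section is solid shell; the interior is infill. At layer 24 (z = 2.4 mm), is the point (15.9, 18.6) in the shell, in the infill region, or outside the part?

shell

At z = 2.4 mm: the 26×19 cube contributes its full rectangle; the 15.5×9 cube at (14, 3.5) contributes its full rectangle; the r=8 sphere at (8, -3) contributes a regular 32-gon of circumradius √(8²−3.4²) = 7.242; Subtracting the remaining from the first: starting from the 26×19 cube, the 15.5×9 cube at (14, 3.5) partially overlaps it — only the 108.00 mm² overlap (of its 139.50 mm²) is removed, clipping the outline; the r=8 sphere at (8, -3) partially overlaps it — only the 39.81 mm² overlap (of its 163.69 mm²) is removed, clipping the outline — 1 connected region. Overall, the cross-section is a single solid region. The nearest boundary edge runs (0.00, 19.00)→(26.00, 19.00); distance from the point to it = 0.40 mm. The point is inside the cross-section, 0.40 mm from the nearest boundary — within the 0.8 mm shell band (2 × 0.4).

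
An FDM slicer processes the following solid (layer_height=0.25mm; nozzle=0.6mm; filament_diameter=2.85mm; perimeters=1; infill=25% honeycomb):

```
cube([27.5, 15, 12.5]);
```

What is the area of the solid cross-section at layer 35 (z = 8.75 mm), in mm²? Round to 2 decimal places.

412.50 mm²

At z = 8.75 mm: the cube (footprint 27.5×15) is included at this height (area 412.50 mm²). Overall, the cross-section is a single solid region. Net area = 412.50 mm².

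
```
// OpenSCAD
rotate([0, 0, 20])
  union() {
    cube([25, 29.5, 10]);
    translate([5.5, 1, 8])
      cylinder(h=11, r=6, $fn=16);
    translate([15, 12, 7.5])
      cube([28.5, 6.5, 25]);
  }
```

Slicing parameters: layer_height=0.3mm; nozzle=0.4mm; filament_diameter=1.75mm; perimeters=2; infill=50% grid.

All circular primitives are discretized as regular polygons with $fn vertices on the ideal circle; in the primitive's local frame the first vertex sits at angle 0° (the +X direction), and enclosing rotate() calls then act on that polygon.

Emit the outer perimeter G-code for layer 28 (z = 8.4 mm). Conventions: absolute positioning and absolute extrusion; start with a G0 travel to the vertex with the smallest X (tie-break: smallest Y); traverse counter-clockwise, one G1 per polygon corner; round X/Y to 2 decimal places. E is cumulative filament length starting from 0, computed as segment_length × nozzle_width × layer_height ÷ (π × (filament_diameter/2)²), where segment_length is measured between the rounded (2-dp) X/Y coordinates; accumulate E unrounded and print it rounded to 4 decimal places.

At z = 8.4 mm: the 25×29.5 cube contributes its full rectangle; the r=6 cylinder at (5.5, 1) contributes a regular 16-gon of circumradius 6; the 28.5×6.5 cube at (15, 12) contributes its full rectangle; Merging all regions: the regions partially overlap (shared area 130.88 mm²), so overlapping operands fuse into one piece — 1 connected region; (rotated 20° about Z; rotation is an isometry so areas/perimeters/island counts are preserved). The outline is a single polygon with 18 vertices. Extrusion per mm of travel: 0.4 × 0.3 / (π × 0.875²) = 0.049890. Accumulating E over each segment gives final E = 7.5567.

G0 X-10.09 Y27.72 Z8.40
G1 X-1.15 Y3.16 E1.3040
G1 X-1.17 Y3.08 E1.3081
G1 X-0.81 Y0.77 E1.4247
G1 X0.40 Y-1.23 E1.5413
G1 X2.29 Y-2.62 E1.6584
G1 X4.56 Y-3.17 E1.7749
G1 X6.88 Y-2.82 E1.8920
G1 X8.88 Y-1.60 E2.0088
G1 X10.26 Y0.29 E2.1256
G1 X10.82 Y2.56 E2.2422
G1 X10.62 Y3.87 E2.3083
G1 X23.49 Y8.55 E2.9916
G1 X19.39 Y19.83 E3.5904
G1 X36.77 Y26.15 E4.5130
G1 X34.55 Y32.26 E4.8373
G1 X17.16 Y25.93 E5.7606
G1 X13.40 Y36.27 E6.3095
G1 X-10.09 Y27.72 E7.5567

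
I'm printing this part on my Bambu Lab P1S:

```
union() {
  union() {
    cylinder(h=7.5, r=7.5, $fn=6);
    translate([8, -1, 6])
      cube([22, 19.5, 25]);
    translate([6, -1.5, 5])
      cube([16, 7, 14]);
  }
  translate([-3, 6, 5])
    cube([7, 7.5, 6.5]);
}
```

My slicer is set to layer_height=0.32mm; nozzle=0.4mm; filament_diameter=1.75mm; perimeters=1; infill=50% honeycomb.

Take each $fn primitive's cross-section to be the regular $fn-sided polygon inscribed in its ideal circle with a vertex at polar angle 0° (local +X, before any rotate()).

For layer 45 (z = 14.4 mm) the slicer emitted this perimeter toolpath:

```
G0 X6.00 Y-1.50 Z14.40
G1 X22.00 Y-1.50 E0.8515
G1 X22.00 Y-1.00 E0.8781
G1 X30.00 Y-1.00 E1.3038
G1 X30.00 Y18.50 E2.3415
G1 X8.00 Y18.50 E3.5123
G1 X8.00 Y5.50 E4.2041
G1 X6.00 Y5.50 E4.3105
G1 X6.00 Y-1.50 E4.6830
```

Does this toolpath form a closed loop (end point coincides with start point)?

yes

Start point (G0): (6.00, -1.50). End point (last G1): the path returns to the start — closed.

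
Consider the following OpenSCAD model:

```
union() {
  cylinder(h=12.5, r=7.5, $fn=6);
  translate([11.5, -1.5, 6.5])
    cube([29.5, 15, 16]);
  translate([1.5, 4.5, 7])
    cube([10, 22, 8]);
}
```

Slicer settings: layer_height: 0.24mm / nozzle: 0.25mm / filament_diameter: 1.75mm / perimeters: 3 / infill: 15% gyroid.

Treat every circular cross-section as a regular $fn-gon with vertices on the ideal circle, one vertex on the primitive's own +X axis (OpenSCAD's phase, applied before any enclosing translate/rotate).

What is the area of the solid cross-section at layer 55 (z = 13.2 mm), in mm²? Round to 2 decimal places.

At z = 13.2 mm: the cylinder is not intersected at this z (z outside [0, 12.5]); the cube at (11.5, -1.5) (footprint 29.5×15) is included at this height (area 442.50 mm²); the cube at (1.5, 4.5) (footprint 10×22) is included at this height (area 220.00 mm²); Merging all regions: the 2 present regions share edge segments without overlapping in area, so areas simply add but the touching pieces fuse into one outline (the shared edge portions become interior and drop out of the boundary) — area = 662.50 mm². Overall, the cross-section is a single solid region. Net area = 662.50 mm².

662.50 mm²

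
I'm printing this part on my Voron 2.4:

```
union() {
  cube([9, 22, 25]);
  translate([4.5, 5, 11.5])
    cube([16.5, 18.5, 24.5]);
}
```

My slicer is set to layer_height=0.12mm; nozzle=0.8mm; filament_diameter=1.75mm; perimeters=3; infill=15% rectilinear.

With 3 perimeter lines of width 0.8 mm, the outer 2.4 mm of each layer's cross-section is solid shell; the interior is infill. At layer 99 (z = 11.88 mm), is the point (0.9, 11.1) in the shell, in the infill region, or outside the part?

At z = 11.88 mm: the 9×22 cube contributes its full rectangle; the 16.5×18.5 cube at (4.5, 5) contributes its full rectangle; Combining (union): the regions partially overlap (shared area 76.50 mm²), so overlapping operands fuse into one piece — 1 connected region. Overall, the cross-section is a single solid region. The nearest boundary edge runs (0.00, 0.00)→(0.00, 22.00); distance from the point to it = 0.90 mm. The point is inside the cross-section, 0.90 mm from the nearest boundary — within the 2.4 mm shell band (3 × 0.8).

shell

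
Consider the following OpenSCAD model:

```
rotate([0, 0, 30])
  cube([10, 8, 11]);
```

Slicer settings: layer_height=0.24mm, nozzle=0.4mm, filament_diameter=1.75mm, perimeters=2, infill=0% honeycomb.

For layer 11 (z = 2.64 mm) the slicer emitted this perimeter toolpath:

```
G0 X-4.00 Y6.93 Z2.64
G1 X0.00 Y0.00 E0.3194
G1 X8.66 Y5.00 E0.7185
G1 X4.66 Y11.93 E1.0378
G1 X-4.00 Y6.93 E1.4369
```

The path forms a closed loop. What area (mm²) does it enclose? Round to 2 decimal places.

80.01 mm²

Apply the shoelace formula to the sequence of (X, Y) vertices; enclosed area = 80.01 mm².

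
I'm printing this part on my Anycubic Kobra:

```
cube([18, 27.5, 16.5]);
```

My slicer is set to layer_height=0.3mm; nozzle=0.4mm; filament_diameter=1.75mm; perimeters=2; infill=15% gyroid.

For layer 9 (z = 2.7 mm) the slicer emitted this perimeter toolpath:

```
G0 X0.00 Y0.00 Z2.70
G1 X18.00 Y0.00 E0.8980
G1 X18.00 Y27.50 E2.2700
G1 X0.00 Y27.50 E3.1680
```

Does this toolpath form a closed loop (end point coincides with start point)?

Start point (G0): (0.00, 0.00). End point (last G1): the path does not return to the start — open.

no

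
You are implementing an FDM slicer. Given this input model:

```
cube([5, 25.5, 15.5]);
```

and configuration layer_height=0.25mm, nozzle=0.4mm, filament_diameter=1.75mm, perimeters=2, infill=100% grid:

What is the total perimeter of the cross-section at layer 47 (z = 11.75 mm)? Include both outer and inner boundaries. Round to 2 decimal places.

61.00 mm

At z = 11.75 mm: the cube (footprint 5×25.5) is included at this height (perimeter 61.00 mm). Overall, the cross-section is a single solid region. Total boundary length (outer) = 61.00 mm.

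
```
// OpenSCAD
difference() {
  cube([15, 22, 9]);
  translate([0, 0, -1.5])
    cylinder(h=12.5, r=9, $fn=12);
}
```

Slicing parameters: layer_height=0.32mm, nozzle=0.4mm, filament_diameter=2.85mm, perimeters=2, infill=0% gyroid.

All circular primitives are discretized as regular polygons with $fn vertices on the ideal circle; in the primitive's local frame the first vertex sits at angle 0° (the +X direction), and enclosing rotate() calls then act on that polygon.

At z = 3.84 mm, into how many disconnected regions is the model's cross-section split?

At z = 3.84 mm: the 15×22 cube contributes its full rectangle; the r=9 cylinder gives a regular 12-gon of circumradius 9 (constant along its height); Subtracting the remaining from the first: starting from the 15×22 cube, the r=9 cylinder partially overlaps it — only the 60.75 mm² overlap (of its 243.00 mm²) is removed, clipping the outline — 1 connected region. The result has 1 disconnected region.

1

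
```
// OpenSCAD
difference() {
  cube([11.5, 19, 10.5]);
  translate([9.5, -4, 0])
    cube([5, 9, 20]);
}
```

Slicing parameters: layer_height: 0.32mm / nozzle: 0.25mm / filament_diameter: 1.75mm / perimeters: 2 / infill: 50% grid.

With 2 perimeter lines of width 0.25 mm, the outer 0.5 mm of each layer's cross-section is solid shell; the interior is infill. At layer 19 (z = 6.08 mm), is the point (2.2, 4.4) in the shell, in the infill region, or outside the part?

At z = 6.08 mm: the cube is present — its section is the full 11.5×19 rectangle; the cube at (9.5, -4) is present — its section is the full 5×9 rectangle; Taking the first minus the rest: starting from the 11.5×19 cube, the 5×9 cube at (9.5, -4) partially overlaps it — only the 10.00 mm² overlap (of its 45.00 mm²) is removed, clipping the outline — 1 connected region. Overall, the cross-section is a single solid region. The nearest boundary edge runs (0.00, 0.00)→(0.00, 19.00); distance from the point to it = 2.20 mm. The point is inside the cross-section and 2.20 mm from the nearest boundary — more than the 0.5 mm shell width (2 × 0.25), so it's in the infill interior.

infill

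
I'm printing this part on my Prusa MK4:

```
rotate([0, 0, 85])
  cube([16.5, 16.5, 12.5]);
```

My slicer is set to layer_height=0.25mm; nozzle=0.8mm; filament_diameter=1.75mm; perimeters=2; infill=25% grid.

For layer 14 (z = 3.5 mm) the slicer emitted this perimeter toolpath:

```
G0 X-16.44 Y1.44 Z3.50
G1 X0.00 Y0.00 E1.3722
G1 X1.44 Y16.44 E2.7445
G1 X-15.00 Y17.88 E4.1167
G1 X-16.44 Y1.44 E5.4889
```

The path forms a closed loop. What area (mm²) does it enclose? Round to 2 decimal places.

Apply the shoelace formula to the sequence of (X, Y) vertices; enclosed area = 272.35 mm².

272.35 mm²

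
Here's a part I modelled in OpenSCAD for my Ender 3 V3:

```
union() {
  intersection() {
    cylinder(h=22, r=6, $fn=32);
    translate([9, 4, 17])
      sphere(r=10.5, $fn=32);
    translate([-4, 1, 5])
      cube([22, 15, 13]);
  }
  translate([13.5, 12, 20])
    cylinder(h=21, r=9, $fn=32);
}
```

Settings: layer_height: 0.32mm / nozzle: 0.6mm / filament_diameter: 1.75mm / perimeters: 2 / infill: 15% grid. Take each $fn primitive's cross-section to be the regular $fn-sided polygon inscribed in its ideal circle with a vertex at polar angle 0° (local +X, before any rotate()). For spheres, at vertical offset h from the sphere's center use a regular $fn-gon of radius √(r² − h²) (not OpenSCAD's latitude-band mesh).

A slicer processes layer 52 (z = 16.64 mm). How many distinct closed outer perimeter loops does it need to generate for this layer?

At z = 16.64 mm: the r=6 cylinder gives a regular 32-gon of circumradius 6 (constant along its height); the r=10.5 sphere at (9, 4) slices to a regular 32-gon of circumradius 10.494 (√(r²−h²) with h=0.36 from center); the cube at (-4, 1) (footprint 22×15) is included at this height; After intersecting: the r=10.5 sphere at (9, 4) partially overlaps the r=6 cylinder; clipping to the common part keeps 56.40 mm²; the 22×15 cube at (-4, 1) partially overlaps the running intersection; clipping to the common part keeps 28.79 mm² — 1 connected region; the cylinder at (13.5, 12) does not reach this height (z outside [20, 41]); Combining (union): only the result so far is present, so the union is just that shape — 1 connected region. The result has 1 disconnected region.

1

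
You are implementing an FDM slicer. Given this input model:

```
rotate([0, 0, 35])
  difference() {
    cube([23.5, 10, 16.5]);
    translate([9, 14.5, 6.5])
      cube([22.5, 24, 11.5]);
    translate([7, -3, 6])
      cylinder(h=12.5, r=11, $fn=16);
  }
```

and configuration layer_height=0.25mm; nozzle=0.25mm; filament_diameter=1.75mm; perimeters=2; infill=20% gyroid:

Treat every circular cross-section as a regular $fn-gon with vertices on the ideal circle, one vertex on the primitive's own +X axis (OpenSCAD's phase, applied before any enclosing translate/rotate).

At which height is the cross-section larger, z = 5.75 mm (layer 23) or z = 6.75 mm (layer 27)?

layer 23 (z = 5.75 mm)

Layer 23 (z = 5.75): the cube (footprint 23.5×10) is included at this height (area 235.00 mm²); the cube at (9, 14.5) does not reach this height (z outside [6.5, 18]); the cylinder at (7, -3) is not intersected at this z (z outside [6, 18.5]); Taking the first minus the rest: none of the subtracted shapes is present at this height, so the 23.5×10 cube is unchanged — area = 235.00 mm²; (rotated 35° about Z; rotation is an isometry so areas/perimeters/island counts are preserved). So its area = 235.00 mm². Layer 27 (z = 6.75): the cube (footprint 23.5×10) is included at this height (area 235.00 mm²); the cube at (9, 14.5) is present — its section is the full 22.5×24 rectangle (area 540.00 mm²); the r=11 cylinder at (7, -3) contributes a regular 16-gon of circumradius 11 (area = (16/2)·11.000²·sin(360°/16) = 370.44 mm²); Taking the first minus the rest: starting from the 23.5×10 cube (235.00 mm²), the 22.5×24 cube at (9, 14.5) misses the remaining region (no effect); the r=11 cylinder at (7, -3) partially overlaps it — only the 109.80 mm² overlap (of its 370.44 mm²) is removed, clipping the outline — area = 125.20 mm²; (rotated 35° about Z; rotation is an isometry so areas/perimeters/island counts are preserved). So its area = 125.20 mm². Layer 23 is larger (235.00 vs 125.20 mm²).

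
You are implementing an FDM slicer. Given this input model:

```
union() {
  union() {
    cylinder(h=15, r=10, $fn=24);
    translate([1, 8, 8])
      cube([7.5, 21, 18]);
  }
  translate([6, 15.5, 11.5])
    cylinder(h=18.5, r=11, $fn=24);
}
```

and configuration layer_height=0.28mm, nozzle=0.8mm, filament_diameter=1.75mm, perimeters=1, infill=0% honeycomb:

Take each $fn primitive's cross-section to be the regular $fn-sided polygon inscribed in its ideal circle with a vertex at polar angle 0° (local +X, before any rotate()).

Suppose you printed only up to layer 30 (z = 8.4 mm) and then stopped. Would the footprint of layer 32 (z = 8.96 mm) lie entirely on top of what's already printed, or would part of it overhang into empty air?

Compare the two slices. At z = 8.4: the cylinder: section is a regular 24-gon, circumradius r=10 (area = (24/2)·10.000²·sin(360°/24) = 310.58 mm²); the cube at (1, 8) (footprint 7.5×21) is included at this height (area 157.50 mm²); Merging all regions: the regions partially overlap — summed areas 468.08 mm² minus the doubly-counted overlap 5.88 mm² gives 462.20 mm² — area = 462.20 mm²; the cylinder at (6, 15.5) is not intersected at this z (z outside [11.5, 30]); Taking the union: only that combined region is present, so the union is just that shape — area = 462.20 mm². At z = 8.96: the r=10 cylinder contributes a regular 24-gon of circumradius 10 (area = (24/2)·10.000²·sin(360°/24) = 310.58 mm²); the cube at (1, 8) is present — its section is the full 7.5×21 rectangle (area 157.50 mm²); Combining (union): the regions partially overlap — summed areas 468.08 mm² minus the doubly-counted overlap 5.88 mm² gives 462.20 mm² — area = 462.20 mm²; the cylinder at (6, 15.5) is not intersected at this z (z outside [11.5, 30]); Taking the union: only the result so far is present, so the union is just that shape — area = 462.20 mm². Checking containment: the cross-section at z = 8.96 is a subset of the cross-section at z = 8.4.

entirely on top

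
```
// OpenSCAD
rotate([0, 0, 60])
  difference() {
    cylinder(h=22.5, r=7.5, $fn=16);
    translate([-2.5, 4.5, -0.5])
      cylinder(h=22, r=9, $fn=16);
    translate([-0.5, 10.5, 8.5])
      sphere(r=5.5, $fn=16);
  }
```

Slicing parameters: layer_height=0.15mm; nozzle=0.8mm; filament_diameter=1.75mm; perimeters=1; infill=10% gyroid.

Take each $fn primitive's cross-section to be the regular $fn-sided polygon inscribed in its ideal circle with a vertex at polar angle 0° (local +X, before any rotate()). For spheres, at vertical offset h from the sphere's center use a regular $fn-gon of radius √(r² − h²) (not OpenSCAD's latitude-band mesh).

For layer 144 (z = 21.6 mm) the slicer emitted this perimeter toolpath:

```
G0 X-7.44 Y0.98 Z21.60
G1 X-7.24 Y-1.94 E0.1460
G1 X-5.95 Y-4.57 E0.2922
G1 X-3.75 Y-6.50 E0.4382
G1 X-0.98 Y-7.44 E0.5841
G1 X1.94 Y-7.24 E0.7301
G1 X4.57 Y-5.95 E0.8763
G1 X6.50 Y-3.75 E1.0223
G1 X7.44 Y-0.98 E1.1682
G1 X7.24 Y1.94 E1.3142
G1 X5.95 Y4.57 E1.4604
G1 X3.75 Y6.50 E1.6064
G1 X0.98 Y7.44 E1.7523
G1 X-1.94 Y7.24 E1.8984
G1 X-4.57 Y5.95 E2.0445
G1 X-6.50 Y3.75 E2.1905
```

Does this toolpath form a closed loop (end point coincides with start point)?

no

Start point (G0): (-7.44, 0.98). End point (last G1): the path does not return to the start — open.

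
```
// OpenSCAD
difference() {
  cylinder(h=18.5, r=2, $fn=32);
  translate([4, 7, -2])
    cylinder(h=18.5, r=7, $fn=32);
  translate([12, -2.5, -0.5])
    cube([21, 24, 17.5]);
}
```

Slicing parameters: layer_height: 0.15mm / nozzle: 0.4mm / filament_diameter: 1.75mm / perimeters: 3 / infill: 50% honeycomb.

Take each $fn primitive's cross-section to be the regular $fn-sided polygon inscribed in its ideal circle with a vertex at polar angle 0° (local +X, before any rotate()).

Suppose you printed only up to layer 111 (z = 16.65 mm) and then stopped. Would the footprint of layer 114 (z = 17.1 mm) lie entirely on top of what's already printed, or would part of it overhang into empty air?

entirely on top

Compare the two slices. At z = 16.65: the r=2 cylinder contributes a regular 32-gon of circumradius 2 (area = (32/2)·2.000²·sin(360°/32) = 12.49 mm²); the cylinder at (4, 7) is absent (z outside [-2, 16.5]); the 21×24 cube at (12, -2.5) contributes its full rectangle (area 504.00 mm²); After the difference (first − rest): starting from the r=2 cylinder (12.49 mm²), the 21×24 cube at (12, -2.5) misses the remaining region (no effect) — area = 12.49 mm². At z = 17.1: the r=2 cylinder gives a regular 32-gon of circumradius 2 (constant along its height) (area = (32/2)·2.000²·sin(360°/32) = 12.49 mm²); the cylinder at (4, 7) does not reach this height (z outside [-2, 16.5]); the cube at (12, -2.5) does not reach this height (z outside [-0.5, 17]); Subtracting the remaining from the first: none of the subtracted shapes is present at this height, so the r=2 cylinder is unchanged — area = 12.49 mm². Checking containment: the cross-section at z = 17.1 is a subset of the cross-section at z = 16.65.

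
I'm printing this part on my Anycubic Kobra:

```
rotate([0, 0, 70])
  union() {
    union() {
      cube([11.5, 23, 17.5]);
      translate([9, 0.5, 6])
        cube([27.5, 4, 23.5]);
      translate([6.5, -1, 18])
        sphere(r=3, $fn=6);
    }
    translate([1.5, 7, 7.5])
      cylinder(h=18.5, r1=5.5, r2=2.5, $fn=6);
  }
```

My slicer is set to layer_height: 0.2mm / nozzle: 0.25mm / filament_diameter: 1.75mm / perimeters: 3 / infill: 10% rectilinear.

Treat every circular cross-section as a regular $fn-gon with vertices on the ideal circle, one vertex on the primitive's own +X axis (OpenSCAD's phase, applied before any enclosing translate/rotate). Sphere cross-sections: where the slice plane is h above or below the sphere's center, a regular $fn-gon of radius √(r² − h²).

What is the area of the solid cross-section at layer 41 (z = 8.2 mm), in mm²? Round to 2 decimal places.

At z = 8.2 mm: the cube (footprint 11.5×23) is included at this height (area 264.50 mm²); the cube at (9, 0.5) (footprint 27.5×4) is included at this height (area 110.00 mm²); the sphere at (6.5, -1) is not intersected at this z (|z−center|=9.800 > r=3); Combining (union): the regions partially overlap — summed areas 374.50 mm² minus the doubly-counted overlap 10.00 mm² gives 364.50 mm² — area = 364.50 mm²; the cone at (1.5, 7) (r1=5.5→r2=2.5) has section circumradius 5.386 here — a regular 6-gon (area = (6/2)·5.386²·sin(360°/6) = 75.38 mm²); Taking the union: the regions partially overlap — summed areas 439.88 mm² minus the doubly-counted overlap 51.69 mm² gives 388.20 mm² — area = 388.20 mm²; (whole slice rotated 70° about Z — lengths, areas and connectivity unchanged). Overall, the cross-section is a single solid region. Net area = 388.20 mm².

388.20 mm²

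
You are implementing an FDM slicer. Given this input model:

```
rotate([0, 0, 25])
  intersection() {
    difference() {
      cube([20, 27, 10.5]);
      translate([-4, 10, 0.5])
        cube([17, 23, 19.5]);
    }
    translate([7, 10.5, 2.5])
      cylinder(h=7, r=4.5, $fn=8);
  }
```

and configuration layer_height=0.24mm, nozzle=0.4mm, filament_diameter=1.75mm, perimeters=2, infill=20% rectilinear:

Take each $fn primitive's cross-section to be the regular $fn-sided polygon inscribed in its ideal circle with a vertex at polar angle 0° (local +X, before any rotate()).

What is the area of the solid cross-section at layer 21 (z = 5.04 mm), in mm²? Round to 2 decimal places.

24.24 mm²

At z = 5.04 mm: the 20×27 cube contributes its full rectangle (area 540.00 mm²); the cube at (-4, 10) is present — its section is the full 17×23 rectangle (area 391.00 mm²); After the difference (first − rest): starting from the 20×27 cube (540.00 mm²), the 17×23 cube at (-4, 10) partially overlaps it — only the 221.00 mm² overlap (of its 391.00 mm²) is removed, clipping the outline — area = 319.00 mm²; the r=4.5 cylinder at (7, 10.5) gives a regular 8-gon of circumradius 4.5 (constant along its height) (area = (8/2)·4.500²·sin(360°/8) = 57.28 mm²); Taking the intersection: the r=4.5 cylinder at (7, 10.5) partially overlaps that combined region; clipping to the common part keeps 24.24 mm² — area = 24.24 mm²; (whole slice rotated 25° about Z — lengths, areas and connectivity unchanged). Overall, the cross-section is a single solid region. Net area = 24.24 mm².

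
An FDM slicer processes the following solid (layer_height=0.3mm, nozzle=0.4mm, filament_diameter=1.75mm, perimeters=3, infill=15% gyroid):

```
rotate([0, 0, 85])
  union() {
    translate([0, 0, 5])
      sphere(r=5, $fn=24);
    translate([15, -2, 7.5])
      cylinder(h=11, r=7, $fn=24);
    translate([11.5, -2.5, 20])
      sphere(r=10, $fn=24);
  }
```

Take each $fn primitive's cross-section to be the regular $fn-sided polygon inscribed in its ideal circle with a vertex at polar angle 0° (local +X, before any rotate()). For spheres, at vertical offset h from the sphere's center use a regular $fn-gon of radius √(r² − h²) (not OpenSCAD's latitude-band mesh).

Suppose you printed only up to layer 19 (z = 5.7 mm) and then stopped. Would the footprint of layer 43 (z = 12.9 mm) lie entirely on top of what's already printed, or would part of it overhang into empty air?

Compare the two slices. At z = 5.7: the sphere: section is a regular 24-gon, circumradius = √(r²−h²) = √(5²−0.7²) = 4.951 (area = (24/2)·4.951²·sin(360°/24) = 76.12 mm²); the cylinder at (15, -2) is absent (z outside [7.5, 18.5]); the sphere at (11.5, -2.5) is absent (|z−center|=14.300 > r=10); Combining (union): only the r=5 sphere is present, so the union is just that shape — area = 76.12 mm²; (whole slice rotated 85° about Z — lengths, areas and connectivity unchanged). At z = 12.9: the sphere is not intersected at this z (|z−center|=7.900 > r=5); the cylinder at (15, -2): section is a regular 24-gon, circumradius r=7 (area = (24/2)·7.000²·sin(360°/24) = 152.19 mm²); the r=10 sphere at (11.5, -2.5) slices to a regular 24-gon of circumradius 7.042 (√(r²−h²) with h=7.1 from center) (area = (24/2)·7.042²·sin(360°/24) = 154.02 mm²); Taking the union: the regions partially overlap — summed areas 306.20 mm² minus the doubly-counted overlap 104.27 mm² gives 201.94 mm² — area = 201.94 mm²; (whole slice rotated 85° about Z — lengths, areas and connectivity unchanged). Checking containment: at z = 12.9 the cross-section extends beyond the z = 5.7 cross-section by about 201.74 mm².

part overhangs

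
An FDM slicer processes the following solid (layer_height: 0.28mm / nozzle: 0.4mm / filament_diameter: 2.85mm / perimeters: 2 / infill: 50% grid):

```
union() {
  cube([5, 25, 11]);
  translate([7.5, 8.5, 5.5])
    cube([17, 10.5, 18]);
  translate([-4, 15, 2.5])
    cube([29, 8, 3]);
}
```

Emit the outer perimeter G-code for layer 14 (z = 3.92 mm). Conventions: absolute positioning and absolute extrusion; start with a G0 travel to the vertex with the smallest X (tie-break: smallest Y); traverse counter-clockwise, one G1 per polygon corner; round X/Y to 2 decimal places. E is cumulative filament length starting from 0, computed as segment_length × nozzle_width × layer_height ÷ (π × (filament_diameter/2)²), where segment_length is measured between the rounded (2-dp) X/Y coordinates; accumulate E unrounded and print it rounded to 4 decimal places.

At z = 3.92 mm: the 5×25 cube contributes its full rectangle; the cube at (7.5, 8.5) is not intersected at this z (z outside [5.5, 23.5]); the cube at (-4, 15) is present — its section is the full 29×8 rectangle; Combining (union): the regions partially overlap (shared area 40.00 mm²), so overlapping operands fuse into one piece — 1 connected region. The outline is a single polygon with 12 vertices. Extrusion per mm of travel: 0.4 × 0.28 / (π × 1.425²) = 0.017557. Accumulating E over each segment gives final E = 1.8961.

G0 X-4.00 Y15.00 Z3.92
G1 X0.00 Y15.00 E0.0702
G1 X0.00 Y0.00 E0.3336
G1 X5.00 Y0.00 E0.4214
G1 X5.00 Y15.00 E0.6847
G1 X25.00 Y15.00 E1.0358
G1 X25.00 Y23.00 E1.1763
G1 X5.00 Y23.00 E1.5274
G1 X5.00 Y25.00 E1.5625
G1 X0.00 Y25.00 E1.6503
G1 X0.00 Y23.00 E1.6854
G1 X-4.00 Y23.00 E1.7557
G1 X-4.00 Y15.00 E1.8961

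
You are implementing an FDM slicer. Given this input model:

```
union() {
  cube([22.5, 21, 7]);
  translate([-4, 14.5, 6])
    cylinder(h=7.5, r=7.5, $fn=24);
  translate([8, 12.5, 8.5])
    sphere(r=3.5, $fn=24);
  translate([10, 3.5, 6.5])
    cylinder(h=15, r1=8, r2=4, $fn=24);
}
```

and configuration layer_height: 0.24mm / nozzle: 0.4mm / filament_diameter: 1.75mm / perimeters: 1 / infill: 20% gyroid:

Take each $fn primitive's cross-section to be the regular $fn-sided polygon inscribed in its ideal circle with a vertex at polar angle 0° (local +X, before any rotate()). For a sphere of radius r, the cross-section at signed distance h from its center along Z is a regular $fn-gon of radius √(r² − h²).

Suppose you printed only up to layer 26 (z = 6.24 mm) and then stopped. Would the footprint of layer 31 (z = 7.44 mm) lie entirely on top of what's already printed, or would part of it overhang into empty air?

Compare the two slices. At z = 6.24: the cube is present — its section is the full 22.5×21 rectangle (area 472.50 mm²); the r=7.5 cylinder at (-4, 14.5) gives a regular 24-gon of circumradius 7.5 (constant along its height) (area = (24/2)·7.500²·sin(360°/24) = 174.70 mm²); the r=3.5 sphere at (8, 12.5) contributes a regular 24-gon of circumradius √(3.5²−2.26²) = 2.673 (area = (24/2)·2.673²·sin(360°/24) = 22.18 mm²); the cone at (10, 3.5) does not reach this height (z outside [6.5, 21.5]); Combining (union): the regions partially overlap — summed areas 669.39 mm² minus the doubly-counted overlap 52.86 mm² gives 616.53 mm² — area = 616.53 mm². At z = 7.44: the cube is absent (z outside [0, 7]); the cylinder at (-4, 14.5): section is a regular 24-gon, circumradius r=7.5 (area = (24/2)·7.500²·sin(360°/24) = 174.70 mm²); the r=3.5 sphere at (8, 12.5) contributes a regular 24-gon of circumradius √(3.5²−1.06²) = 3.336 (area = (24/2)·3.336²·sin(360°/24) = 34.56 mm²); the cone at (10, 3.5) contributes a regular 24-gon of circumradius 7.749 (interpolated between r1=8 and r2=4 at t=0.063) (area = (24/2)·7.749²·sin(360°/24) = 186.51 mm²); Taking the union: the regions partially overlap — summed areas 395.77 mm² minus the doubly-counted overlap 6.63 mm² gives 389.14 mm² — area = 389.14 mm². Checking containment: at z = 7.44 the cross-section extends beyond the z = 6.24 cross-section by about 41.25 mm².

part overhangs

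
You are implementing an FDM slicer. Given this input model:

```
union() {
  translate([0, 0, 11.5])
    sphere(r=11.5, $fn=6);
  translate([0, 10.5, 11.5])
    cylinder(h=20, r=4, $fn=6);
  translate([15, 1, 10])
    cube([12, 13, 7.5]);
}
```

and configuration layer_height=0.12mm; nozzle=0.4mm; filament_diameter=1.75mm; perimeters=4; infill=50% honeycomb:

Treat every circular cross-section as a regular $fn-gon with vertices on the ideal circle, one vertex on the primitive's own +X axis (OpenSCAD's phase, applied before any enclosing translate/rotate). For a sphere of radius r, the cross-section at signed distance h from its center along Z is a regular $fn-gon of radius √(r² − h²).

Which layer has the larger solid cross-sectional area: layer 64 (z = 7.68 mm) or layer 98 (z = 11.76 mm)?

Layer 64 (z = 7.68): the r=11.5 sphere contributes a regular 6-gon of circumradius √(11.5²−3.82²) = 10.847 (area = (6/2)·10.847²·sin(360°/6) = 305.68 mm²); the cylinder at (0, 10.5) is not intersected at this z (z outside [11.5, 31.5]); the cube at (15, 1) is absent (z outside [10, 17.5]); Merging all regions: only the r=11.5 sphere is present, so the union is just that shape — area = 305.68 mm². So its area = 305.68 mm². Layer 98 (z = 11.76): the sphere: section is a regular 6-gon, circumradius = √(r²−h²) = √(11.5²−0.26²) = 11.497 (area = (6/2)·11.497²·sin(360°/6) = 343.42 mm²); the cylinder at (0, 10.5): section is a regular 6-gon, circumradius r=4 (area = (6/2)·4.000²·sin(360°/6) = 41.57 mm²); the 12×13 cube at (15, 1) contributes its full rectangle (area 156.00 mm²); Combining (union): the regions partially overlap — summed areas 540.99 mm² minus the doubly-counted overlap 16.61 mm² gives 524.38 mm² — area = 524.38 mm². So its area = 524.38 mm². Layer 98 is larger (524.38 vs 305.68 mm²).

layer 98 (z = 11.76 mm)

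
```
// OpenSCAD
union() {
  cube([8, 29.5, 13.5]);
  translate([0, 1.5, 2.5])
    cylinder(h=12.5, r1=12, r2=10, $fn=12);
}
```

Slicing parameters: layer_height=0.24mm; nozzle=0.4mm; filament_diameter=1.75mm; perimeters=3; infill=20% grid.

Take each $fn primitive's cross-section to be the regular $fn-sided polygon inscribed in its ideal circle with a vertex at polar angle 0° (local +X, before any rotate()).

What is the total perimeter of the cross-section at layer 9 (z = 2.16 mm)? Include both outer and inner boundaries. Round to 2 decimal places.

75.00 mm

At z = 2.16 mm: the cube (footprint 8×29.5) is included at this height (perimeter 75.00 mm); the cone at (0, 1.5) does not reach this height (z outside [2.5, 15]); Merging all regions: only the 8×29.5 cube is present, so the union is just that shape — boundary = 75.00 mm. Overall, the cross-section is a single solid region. Total boundary length (outer) = 75.00 mm.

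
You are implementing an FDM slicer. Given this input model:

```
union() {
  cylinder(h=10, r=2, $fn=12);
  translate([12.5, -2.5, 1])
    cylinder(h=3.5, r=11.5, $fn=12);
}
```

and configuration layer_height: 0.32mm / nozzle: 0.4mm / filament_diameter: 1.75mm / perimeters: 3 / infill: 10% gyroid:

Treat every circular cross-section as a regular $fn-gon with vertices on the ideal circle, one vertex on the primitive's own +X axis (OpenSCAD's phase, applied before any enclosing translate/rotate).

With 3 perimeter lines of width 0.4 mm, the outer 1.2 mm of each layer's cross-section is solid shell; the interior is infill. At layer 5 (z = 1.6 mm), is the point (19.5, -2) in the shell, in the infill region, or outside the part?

At z = 1.6 mm: the cylinder: section is a regular 12-gon, circumradius r=2; the r=11.5 cylinder at (12.5, -2.5) contributes a regular 12-gon of circumradius 11.5; Merging all regions: the regions partially overlap (shared area 0.51 mm²), so overlapping operands fuse into one piece — 1 connected region. Overall, the cross-section is a single solid region. The nearest boundary edge runs (22.46, 3.25)→(24.00, -2.50); distance from the point to it = 4.22 mm. The point is inside the cross-section and 4.22 mm from the nearest boundary — more than the 1.2 mm shell width (3 × 0.4), so it's in the infill interior.

infill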